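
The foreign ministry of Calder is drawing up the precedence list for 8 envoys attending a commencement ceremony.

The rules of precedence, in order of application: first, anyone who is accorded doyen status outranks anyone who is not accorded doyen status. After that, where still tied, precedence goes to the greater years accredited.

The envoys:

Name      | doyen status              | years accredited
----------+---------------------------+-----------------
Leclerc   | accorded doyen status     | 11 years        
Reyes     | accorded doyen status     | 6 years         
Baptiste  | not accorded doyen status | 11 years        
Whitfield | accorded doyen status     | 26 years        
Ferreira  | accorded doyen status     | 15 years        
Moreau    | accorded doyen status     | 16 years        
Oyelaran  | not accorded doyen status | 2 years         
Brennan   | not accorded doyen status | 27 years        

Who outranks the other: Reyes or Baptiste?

By the first rule: Whitfield, Moreau, Ferreira, Leclerc and Reyes (each accorded doyen status); then Brennan, Baptiste and Oyelaran (each not accorded doyen status).
Among Whitfield, Moreau, Ferreira, Leclerc and Reyes, by years accredited (higher first): Whitfield (26 years) before Moreau (16 years) before Ferreira (15 years) before Leclerc (11 years) before Reyes (6 years).
Among Brennan, Baptiste and Oyelaran, by years accredited (higher first): Brennan (27 years) before Baptiste (11 years) before Oyelaran (2 years).
So Reyes takes precedence.

Reyes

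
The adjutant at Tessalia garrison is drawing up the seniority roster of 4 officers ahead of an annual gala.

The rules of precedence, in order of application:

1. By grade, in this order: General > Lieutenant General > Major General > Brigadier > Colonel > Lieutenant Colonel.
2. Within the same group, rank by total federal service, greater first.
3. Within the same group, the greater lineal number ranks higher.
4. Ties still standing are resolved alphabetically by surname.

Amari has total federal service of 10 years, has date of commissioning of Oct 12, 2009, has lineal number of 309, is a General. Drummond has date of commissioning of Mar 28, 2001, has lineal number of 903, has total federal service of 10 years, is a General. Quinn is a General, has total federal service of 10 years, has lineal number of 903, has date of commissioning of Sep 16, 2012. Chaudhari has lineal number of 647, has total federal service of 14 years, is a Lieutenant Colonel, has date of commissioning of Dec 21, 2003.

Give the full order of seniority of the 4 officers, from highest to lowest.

Drummond, Quinn, Amari, Chaudhari

By grade: Drummond, Quinn and Amari (General); then Chaudhari (Lieutenant Colonel).
Drummond, Quinn and Amari all have total federal service 10 years, so the next rule applies.
Among Drummond, Quinn and Amari, by lineal number (higher first): Drummond and Quinn (903) before Amari (309).
Among Drummond and Quinn, alphabetically by surname: Drummond before Quinn.
Full order: Drummond, Quinn, Amari, Chaudhari.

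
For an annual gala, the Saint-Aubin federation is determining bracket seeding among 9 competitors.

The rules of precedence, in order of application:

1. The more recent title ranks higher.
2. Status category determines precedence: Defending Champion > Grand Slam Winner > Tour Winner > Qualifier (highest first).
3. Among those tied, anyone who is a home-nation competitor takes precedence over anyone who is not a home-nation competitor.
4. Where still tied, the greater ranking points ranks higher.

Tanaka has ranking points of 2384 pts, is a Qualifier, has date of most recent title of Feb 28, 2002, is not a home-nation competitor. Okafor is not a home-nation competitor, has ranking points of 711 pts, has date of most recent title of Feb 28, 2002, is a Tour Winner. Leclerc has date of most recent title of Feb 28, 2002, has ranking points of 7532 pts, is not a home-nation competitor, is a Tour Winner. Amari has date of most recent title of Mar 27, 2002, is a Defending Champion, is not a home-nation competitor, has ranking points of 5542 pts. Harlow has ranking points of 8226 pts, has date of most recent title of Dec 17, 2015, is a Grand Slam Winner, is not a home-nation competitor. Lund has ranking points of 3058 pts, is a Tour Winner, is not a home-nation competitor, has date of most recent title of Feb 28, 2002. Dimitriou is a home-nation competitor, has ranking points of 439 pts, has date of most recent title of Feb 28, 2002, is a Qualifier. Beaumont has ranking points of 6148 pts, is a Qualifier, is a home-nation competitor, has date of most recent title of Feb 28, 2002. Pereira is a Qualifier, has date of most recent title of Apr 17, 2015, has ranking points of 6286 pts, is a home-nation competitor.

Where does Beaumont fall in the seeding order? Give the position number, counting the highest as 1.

By date of most recent title (later first): Harlow (Dec 17, 2015); then Pereira (Apr 17, 2015); then Amari (Mar 27, 2002); then Leclerc, Lund, Okafor, Beaumont, Dimitriou and Tanaka (each Feb 28, 2002).
Among Leclerc, Lund, Okafor, Beaumont, Dimitriou and Tanaka, by status category: Leclerc, Lund and Okafor (Tour Winner) before Beaumont, Dimitriou and Tanaka (Qualifier).
Leclerc, Lund and Okafor are each not a home-nation competitor, so the next rule applies.
Among Leclerc, Lund and Okafor, by ranking points (higher first): Leclerc (7532 pts) before Lund (3058 pts) before Okafor (711 pts).
Among Beaumont, Dimitriou and Tanaka, a home-nation competitor before not a home-nation competitor: Beaumont and Dimitriou (a home-nation competitor) before Tanaka (not a home-nation competitor).
Among Beaumont and Dimitriou, by ranking points (higher first): Beaumont (6148 pts) before Dimitriou (439 pts).
Order: Harlow, Pereira, Amari, Leclerc, Lund, Okafor, Beaumont, Dimitriou, Tanaka. So position 7.

7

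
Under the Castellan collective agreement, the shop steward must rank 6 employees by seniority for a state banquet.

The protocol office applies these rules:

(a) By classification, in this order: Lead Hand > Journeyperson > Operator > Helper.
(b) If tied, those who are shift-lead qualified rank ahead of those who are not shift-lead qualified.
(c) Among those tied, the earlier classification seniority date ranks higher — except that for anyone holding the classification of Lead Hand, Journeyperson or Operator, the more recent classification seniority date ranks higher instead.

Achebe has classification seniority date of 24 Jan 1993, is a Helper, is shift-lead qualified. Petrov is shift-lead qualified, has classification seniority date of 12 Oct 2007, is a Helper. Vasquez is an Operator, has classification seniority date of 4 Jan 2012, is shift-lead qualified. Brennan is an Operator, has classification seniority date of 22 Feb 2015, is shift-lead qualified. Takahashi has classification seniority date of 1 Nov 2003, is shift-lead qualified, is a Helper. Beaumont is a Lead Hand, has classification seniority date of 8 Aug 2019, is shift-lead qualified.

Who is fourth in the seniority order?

Achebe

By classification: Beaumont (Lead Hand); then Brennan and Vasquez (Operator); then Achebe, Takahashi and Petrov (Helper).
Brennan and Vasquez are each shift-lead qualified, so the next rule applies.
Among Brennan and Vasquez, by classification seniority date (later first) (reversed rule for this group): Brennan (22 Feb 2015) before Vasquez (4 Jan 2012).
Achebe, Takahashi and Petrov are each shift-lead qualified, so the next rule applies.
Among Achebe, Takahashi and Petrov, by classification seniority date (earlier first): Achebe (24 Jan 1993) before Takahashi (1 Nov 2003) before Petrov (12 Oct 2007).
Order: Beaumont, Brennan, Vasquez, Achebe, Takahashi, Petrov.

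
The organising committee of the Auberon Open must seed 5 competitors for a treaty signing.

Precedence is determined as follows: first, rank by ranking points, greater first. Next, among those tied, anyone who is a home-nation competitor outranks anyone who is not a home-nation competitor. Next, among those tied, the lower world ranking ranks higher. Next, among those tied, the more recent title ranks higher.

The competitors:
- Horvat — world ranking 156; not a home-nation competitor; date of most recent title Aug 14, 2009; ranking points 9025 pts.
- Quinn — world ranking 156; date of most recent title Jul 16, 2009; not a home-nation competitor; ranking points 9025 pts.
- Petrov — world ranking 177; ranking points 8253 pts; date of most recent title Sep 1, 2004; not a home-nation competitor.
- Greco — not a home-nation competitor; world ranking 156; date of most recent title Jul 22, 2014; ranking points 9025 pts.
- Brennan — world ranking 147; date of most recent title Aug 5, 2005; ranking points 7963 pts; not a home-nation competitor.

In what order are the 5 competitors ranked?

By ranking points (higher first): Greco, Horvat and Quinn (each 9025 pts); then Petrov (8253 pts); then Brennan (7963 pts).
Greco, Horvat and Quinn are each not a home-nation competitor, so the next rule applies.
Greco, Horvat and Quinn all have world ranking 156, so the next rule applies.
Among Greco, Horvat and Quinn, by date of most recent title (later first): Greco (Jul 22, 2014) before Horvat (Aug 14, 2009) before Quinn (Jul 16, 2009).
Full order: Greco, Horvat, Quinn, Petrov, Brennan.

Greco, Horvat, Quinn, Petrov, Brennan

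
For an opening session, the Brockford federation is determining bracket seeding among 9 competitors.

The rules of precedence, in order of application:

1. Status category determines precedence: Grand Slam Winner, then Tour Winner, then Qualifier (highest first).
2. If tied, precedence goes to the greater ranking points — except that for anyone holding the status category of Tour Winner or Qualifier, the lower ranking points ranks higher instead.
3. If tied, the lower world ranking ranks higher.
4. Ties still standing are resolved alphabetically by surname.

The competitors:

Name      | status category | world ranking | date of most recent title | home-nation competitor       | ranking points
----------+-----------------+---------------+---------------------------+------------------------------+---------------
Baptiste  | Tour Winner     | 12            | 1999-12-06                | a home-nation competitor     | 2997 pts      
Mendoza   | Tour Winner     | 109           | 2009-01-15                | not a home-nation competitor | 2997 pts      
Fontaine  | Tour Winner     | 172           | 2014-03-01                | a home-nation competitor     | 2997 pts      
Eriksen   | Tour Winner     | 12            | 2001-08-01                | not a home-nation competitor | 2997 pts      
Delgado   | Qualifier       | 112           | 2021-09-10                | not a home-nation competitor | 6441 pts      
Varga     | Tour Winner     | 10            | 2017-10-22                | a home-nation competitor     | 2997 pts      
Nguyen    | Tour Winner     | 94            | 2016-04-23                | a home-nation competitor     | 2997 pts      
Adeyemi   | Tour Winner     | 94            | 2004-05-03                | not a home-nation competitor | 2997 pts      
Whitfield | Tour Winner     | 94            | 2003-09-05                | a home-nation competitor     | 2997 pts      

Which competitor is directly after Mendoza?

By status category: Varga, Baptiste, Eriksen, Adeyemi, Nguyen, Whitfield, Mendoza and Fontaine (Tour Winner); then Delgado (Qualifier).
Varga, Baptiste, Eriksen, Adeyemi, Nguyen, Whitfield, Mendoza and Fontaine all have ranking points 2997 pts, so the next rule applies.
Among Varga, Baptiste, Eriksen, Adeyemi, Nguyen, Whitfield, Mendoza and Fontaine, by world ranking (lower first): Varga (10) before Baptiste and Eriksen (12) before Adeyemi, Nguyen and Whitfield (94) before Mendoza (109) before Fontaine (172).
Among Baptiste and Eriksen, alphabetically by surname: Baptiste before Eriksen.
Among Adeyemi, Nguyen and Whitfield, alphabetically by surname: Adeyemi before Nguyen before Whitfield.
Order: Varga, Baptiste, Eriksen, Adeyemi, Nguyen, Whitfield, Mendoza, Fontaine, Delgado.

Fontaine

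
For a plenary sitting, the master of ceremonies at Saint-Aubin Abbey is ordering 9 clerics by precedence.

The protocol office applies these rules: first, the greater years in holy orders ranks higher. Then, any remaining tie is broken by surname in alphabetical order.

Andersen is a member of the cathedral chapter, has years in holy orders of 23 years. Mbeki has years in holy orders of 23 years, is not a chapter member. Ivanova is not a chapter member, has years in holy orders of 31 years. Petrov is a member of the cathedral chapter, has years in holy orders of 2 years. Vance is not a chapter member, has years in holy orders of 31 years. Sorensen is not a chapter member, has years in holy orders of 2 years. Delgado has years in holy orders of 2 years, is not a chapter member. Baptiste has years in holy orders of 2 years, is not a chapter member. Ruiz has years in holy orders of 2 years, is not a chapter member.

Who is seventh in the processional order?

By years in holy orders (higher first): Ivanova and Vance (both 31 years); then Andersen and Mbeki (both 23 years); then Baptiste, Delgado, Petrov, Ruiz and Sorensen (each 2 years).
Among Ivanova and Vance, alphabetically by surname: Ivanova before Vance.
Among Andersen and Mbeki, alphabetically by surname: Andersen before Mbeki.
Among Baptiste, Delgado, Petrov, Ruiz and Sorensen, alphabetically by surname: Baptiste before Delgado before Petrov before Ruiz before Sorensen.
Order: Ivanova, Vance, Andersen, Mbeki, Baptiste, Delgado, Petrov, Ruiz, Sorensen.

Petrov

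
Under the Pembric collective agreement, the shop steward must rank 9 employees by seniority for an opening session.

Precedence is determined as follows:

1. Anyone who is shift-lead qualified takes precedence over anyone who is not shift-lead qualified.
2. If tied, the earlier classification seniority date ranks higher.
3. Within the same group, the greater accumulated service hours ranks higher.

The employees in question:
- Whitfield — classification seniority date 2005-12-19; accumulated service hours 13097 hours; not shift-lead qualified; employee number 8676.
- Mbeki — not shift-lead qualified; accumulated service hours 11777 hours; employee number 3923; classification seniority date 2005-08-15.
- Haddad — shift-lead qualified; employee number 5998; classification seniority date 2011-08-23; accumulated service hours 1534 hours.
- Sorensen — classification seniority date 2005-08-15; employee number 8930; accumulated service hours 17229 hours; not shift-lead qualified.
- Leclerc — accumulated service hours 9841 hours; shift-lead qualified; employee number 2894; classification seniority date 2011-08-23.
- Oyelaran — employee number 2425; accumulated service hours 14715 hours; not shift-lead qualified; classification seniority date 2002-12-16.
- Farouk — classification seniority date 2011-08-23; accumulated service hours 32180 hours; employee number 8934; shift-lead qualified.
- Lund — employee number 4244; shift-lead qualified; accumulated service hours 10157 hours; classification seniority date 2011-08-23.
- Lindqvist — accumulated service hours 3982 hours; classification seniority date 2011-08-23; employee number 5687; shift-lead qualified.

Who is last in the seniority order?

By the first rule: Farouk, Lund, Leclerc, Lindqvist and Haddad (each shift-lead qualified); then Oyelaran, Sorensen, Mbeki and Whitfield (each not shift-lead qualified).
Farouk, Lund, Leclerc, Lindqvist and Haddad all have classification seniority date 2011-08-23, so the next rule applies.
Among Farouk, Lund, Leclerc, Lindqvist and Haddad, by accumulated service hours (higher first): Farouk (32180 hours) before Lund (10157 hours) before Leclerc (9841 hours) before Lindqvist (3982 hours) before Haddad (1534 hours).
Among Oyelaran, Sorensen, Mbeki and Whitfield, by classification seniority date (earlier first): Oyelaran (2002-12-16) before Sorensen and Mbeki (2005-08-15) before Whitfield (2005-12-19).
Among Sorensen and Mbeki, by accumulated service hours (higher first): Sorensen (17229 hours) before Mbeki (11777 hours).
Order: Farouk, Lund, Leclerc, Lindqvist, Haddad, Oyelaran, Sorensen, Mbeki, Whitfield.

Whitfield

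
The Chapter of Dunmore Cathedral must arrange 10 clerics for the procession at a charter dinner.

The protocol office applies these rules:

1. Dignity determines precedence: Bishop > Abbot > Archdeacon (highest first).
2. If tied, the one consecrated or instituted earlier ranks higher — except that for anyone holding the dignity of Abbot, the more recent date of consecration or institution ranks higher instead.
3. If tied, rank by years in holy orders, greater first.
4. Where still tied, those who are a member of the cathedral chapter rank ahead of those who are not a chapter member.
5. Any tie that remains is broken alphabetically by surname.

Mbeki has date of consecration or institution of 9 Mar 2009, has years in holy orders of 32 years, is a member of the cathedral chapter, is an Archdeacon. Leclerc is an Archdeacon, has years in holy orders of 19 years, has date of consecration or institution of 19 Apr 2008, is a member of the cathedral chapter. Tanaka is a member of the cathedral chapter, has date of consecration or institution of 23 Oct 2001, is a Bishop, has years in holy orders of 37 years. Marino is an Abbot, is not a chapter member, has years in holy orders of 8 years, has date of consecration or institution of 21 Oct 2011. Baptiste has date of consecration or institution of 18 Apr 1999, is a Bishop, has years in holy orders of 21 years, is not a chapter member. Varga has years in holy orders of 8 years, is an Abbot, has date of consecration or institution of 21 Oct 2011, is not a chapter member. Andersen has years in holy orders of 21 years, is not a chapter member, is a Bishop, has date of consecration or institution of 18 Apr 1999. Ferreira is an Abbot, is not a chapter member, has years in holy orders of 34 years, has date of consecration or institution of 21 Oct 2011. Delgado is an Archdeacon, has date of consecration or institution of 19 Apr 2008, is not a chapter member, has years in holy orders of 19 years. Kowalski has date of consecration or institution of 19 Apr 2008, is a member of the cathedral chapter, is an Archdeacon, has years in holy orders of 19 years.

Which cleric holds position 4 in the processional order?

Ferreira

By dignity: Andersen, Baptiste and Tanaka (Bishop); then Ferreira, Marino and Varga (Abbot); then Kowalski, Leclerc, Delgado and Mbeki (Archdeacon).
Among Andersen, Baptiste and Tanaka, by date of consecration or institution (earlier first): Andersen and Baptiste (18 Apr 1999) before Tanaka (23 Oct 2001).
Andersen and Baptiste both have years in holy orders 21 years, so the next rule applies.
Andersen and Baptiste are each not a chapter member, so the next rule applies.
Among Andersen and Baptiste, alphabetically by surname: Andersen before Baptiste.
Ferreira, Marino and Varga all have date of consecration or institution 21 Oct 2011, so the next rule applies.
Among Ferreira, Marino and Varga, by years in holy orders (higher first): Ferreira (34 years) before Marino and Varga (8 years).
Marino and Varga are each not a chapter member, so the next rule applies.
Among Marino and Varga, alphabetically by surname: Marino before Varga.
Among Kowalski, Leclerc, Delgado and Mbeki, by date of consecration or institution (earlier first): Kowalski, Leclerc and Delgado (19 Apr 2008) before Mbeki (9 Mar 2009).
Kowalski, Leclerc and Delgado all have years in holy orders 19 years, so the next rule applies.
Among Kowalski, Leclerc and Delgado, a member of the cathedral chapter before not a chapter member: Kowalski and Leclerc (a member of the cathedral chapter) before Delgado (not a chapter member).
Among Kowalski and Leclerc, alphabetically by surname: Kowalski before Leclerc.
Order: Andersen, Baptiste, Tanaka, Ferreira, Marino, Varga, Kowalski, Leclerc, Delgado, Mbeki.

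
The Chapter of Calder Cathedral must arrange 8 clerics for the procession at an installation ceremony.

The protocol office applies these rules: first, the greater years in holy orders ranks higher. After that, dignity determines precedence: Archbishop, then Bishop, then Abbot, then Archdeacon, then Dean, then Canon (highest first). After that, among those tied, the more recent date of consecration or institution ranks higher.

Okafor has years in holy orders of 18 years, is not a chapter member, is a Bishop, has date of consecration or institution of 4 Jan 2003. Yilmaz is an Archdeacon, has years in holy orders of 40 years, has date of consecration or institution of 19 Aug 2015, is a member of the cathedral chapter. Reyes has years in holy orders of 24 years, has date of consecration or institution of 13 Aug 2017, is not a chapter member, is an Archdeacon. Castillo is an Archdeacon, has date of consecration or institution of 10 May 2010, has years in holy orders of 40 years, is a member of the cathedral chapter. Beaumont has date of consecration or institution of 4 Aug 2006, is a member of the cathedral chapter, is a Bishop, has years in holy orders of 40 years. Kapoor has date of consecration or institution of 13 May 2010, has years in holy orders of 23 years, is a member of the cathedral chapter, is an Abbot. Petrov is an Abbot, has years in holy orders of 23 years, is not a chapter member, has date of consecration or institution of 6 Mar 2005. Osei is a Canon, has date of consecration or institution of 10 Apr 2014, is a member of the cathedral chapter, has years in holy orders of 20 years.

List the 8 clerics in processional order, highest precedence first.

Beaumont, Yilmaz, Castillo, Reyes, Kapoor, Petrov, Osei, Okafor

By years in holy orders (higher first): Beaumont, Yilmaz and Castillo (each 40 years); then Reyes (24 years); then Kapoor and Petrov (both 23 years); then Osei (20 years); then Okafor (18 years).
Among Beaumont, Yilmaz and Castillo, by dignity: Beaumont (Bishop) before Yilmaz and Castillo (Archdeacon).
Among Yilmaz and Castillo, by date of consecration or institution (later first): Yilmaz (19 Aug 2015) before Castillo (10 May 2010).
Kapoor and Petrov are each Abbot, so the next rule applies.
Among Kapoor and Petrov, by date of consecration or institution (later first): Kapoor (13 May 2010) before Petrov (6 Mar 2005).
Full order: Beaumont, Yilmaz, Castillo, Reyes, Kapoor, Petrov, Osei, Okafor.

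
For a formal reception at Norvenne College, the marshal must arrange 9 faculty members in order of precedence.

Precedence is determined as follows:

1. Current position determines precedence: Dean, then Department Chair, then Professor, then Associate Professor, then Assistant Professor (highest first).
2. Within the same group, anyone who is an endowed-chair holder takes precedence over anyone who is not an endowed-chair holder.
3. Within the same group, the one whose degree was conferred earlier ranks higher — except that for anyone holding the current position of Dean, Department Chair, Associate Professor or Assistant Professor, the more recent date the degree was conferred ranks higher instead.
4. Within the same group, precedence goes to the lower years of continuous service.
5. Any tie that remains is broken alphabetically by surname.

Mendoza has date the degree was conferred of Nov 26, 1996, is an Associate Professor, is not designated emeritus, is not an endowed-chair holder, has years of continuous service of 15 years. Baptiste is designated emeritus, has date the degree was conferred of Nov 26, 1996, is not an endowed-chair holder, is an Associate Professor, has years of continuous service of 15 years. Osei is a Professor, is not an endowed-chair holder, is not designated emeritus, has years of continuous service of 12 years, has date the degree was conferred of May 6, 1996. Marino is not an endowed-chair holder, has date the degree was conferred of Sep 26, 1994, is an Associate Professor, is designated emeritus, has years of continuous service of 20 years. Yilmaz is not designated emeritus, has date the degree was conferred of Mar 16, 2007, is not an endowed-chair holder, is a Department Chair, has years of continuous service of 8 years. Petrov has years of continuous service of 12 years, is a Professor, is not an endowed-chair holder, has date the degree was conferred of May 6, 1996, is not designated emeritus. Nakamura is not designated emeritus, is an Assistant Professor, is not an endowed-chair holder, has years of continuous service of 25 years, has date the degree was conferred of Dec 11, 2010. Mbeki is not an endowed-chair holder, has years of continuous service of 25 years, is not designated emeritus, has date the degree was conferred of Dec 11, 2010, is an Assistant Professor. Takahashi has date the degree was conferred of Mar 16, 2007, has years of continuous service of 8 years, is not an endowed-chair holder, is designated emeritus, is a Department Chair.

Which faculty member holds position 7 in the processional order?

Marino

By current position: Takahashi and Yilmaz (Department Chair); then Osei and Petrov (Professor); then Baptiste, Mendoza and Marino (Associate Professor); then Mbeki and Nakamura (Assistant Professor).
Takahashi and Yilmaz are each not an endowed-chair holder, so the next rule applies.
Takahashi and Yilmaz both have date the degree was conferred Mar 16, 2007, so the next rule applies.
Takahashi and Yilmaz both have years of continuous service 8 years, so the next rule applies.
Among Takahashi and Yilmaz, alphabetically by surname: Takahashi before Yilmaz.
Osei and Petrov are each not an endowed-chair holder, so the next rule applies.
Osei and Petrov both have date the degree was conferred May 6, 1996, so the next rule applies.
Osei and Petrov both have years of continuous service 12 years, so the next rule applies.
Among Osei and Petrov, alphabetically by surname: Osei before Petrov.
Baptiste, Mendoza and Marino are each not an endowed-chair holder, so the next rule applies.
Among Baptiste, Mendoza and Marino, by date the degree was conferred (later first) (reversed rule for this group): Baptiste and Mendoza (Nov 26, 1996) before Marino (Sep 26, 1994).
Baptiste and Mendoza both have years of continuous service 15 years, so the next rule applies.
Among Baptiste and Mendoza, alphabetically by surname: Baptiste before Mendoza.
Mbeki and Nakamura are each not an endowed-chair holder, so the next rule applies.
Mbeki and Nakamura both have date the degree was conferred Dec 11, 2010, so the next rule applies.
Mbeki and Nakamura both have years of continuous service 25 years, so the next rule applies.
Among Mbeki and Nakamura, alphabetically by surname: Mbeki before Nakamura.
Order: Takahashi, Yilmaz, Osei, Petrov, Baptiste, Mendoza, Marino, Mbeki, Nakamura.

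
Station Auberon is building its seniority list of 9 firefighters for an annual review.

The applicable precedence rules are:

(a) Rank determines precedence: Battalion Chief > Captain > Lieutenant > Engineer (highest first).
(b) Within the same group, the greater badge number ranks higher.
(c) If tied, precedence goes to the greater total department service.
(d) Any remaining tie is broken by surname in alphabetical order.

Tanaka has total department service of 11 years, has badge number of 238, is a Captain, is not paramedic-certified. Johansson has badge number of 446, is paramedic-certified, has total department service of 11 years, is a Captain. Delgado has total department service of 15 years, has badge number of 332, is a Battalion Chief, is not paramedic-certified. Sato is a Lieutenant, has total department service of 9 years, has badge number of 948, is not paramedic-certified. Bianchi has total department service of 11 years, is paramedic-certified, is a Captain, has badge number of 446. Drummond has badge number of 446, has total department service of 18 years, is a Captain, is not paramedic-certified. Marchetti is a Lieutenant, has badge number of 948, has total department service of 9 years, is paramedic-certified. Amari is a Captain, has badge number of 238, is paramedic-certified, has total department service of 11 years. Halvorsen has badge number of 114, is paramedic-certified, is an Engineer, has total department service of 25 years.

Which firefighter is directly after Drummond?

By rank: Delgado (Battalion Chief); then Drummond, Bianchi, Johansson, Amari and Tanaka (Captain); then Marchetti and Sato (Lieutenant); then Halvorsen (Engineer).
Among Drummond, Bianchi, Johansson, Amari and Tanaka, by badge number (higher first): Drummond, Bianchi and Johansson (446) before Amari and Tanaka (238).
Among Drummond, Bianchi and Johansson, by total department service (higher first): Drummond (18 years) before Bianchi and Johansson (11 years).
Among Bianchi and Johansson, alphabetically by surname: Bianchi before Johansson.
Amari and Tanaka both have total department service 11 years, so the next rule applies.
Among Amari and Tanaka, alphabetically by surname: Amari before Tanaka.
Marchetti and Sato both have badge number 948, so the next rule applies.
Marchetti and Sato both have total department service 9 years, so the next rule applies.
Among Marchetti and Sato, alphabetically by surname: Marchetti before Sato.
Order: Delgado, Drummond, Bianchi, Johansson, Amari, Tanaka, Marchetti, Sato, Halvorsen.

Bianchi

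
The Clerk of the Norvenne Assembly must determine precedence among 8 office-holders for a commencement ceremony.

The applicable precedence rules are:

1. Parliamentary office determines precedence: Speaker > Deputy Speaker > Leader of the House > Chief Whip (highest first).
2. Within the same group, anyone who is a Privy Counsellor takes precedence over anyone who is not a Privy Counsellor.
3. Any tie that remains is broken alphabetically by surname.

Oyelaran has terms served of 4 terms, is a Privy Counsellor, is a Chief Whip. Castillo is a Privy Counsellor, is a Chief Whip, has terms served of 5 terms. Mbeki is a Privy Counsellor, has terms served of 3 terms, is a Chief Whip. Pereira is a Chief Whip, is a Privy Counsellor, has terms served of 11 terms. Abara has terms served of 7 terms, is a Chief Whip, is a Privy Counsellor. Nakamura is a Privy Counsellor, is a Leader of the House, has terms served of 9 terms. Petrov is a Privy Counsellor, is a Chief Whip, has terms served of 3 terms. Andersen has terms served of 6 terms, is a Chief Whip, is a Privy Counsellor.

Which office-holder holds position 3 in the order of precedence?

By parliamentary office: Nakamura (Leader of the House); then Abara, Andersen, Castillo, Mbeki, Oyelaran, Pereira and Petrov (Chief Whip).
Abara, Andersen, Castillo, Mbeki, Oyelaran, Pereira and Petrov are each a Privy Counsellor, so the next rule applies.
Among Abara, Andersen, Castillo, Mbeki, Oyelaran, Pereira and Petrov, alphabetically by surname: Abara before Andersen before Castillo before Mbeki before Oyelaran before Pereira before Petrov.
Order: Nakamura, Abara, Andersen, Castillo, Mbeki, Oyelaran, Pereira, Petrov.

Andersen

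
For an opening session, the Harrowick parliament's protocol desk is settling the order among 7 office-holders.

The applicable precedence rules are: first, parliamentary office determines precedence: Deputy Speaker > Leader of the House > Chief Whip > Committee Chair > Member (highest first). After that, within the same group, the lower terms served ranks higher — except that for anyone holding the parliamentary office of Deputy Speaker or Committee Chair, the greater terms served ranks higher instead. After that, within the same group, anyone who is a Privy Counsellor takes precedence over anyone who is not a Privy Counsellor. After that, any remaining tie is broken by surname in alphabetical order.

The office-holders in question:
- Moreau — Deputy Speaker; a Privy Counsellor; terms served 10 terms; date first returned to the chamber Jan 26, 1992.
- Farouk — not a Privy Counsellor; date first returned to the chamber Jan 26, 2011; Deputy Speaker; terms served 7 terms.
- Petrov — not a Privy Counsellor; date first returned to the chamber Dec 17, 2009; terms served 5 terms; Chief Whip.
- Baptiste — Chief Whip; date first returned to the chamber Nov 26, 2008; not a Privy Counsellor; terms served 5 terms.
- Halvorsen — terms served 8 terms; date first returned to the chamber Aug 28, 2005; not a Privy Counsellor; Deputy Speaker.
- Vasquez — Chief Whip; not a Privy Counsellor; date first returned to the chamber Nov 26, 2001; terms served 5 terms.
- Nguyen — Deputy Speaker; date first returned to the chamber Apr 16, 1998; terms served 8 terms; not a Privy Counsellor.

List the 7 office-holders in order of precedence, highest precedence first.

By parliamentary office: Moreau, Halvorsen, Nguyen and Farouk (Deputy Speaker); then Baptiste, Petrov and Vasquez (Chief Whip).
Among Moreau, Halvorsen, Nguyen and Farouk, by terms served (higher first) (reversed rule for this group): Moreau (10 terms) before Halvorsen and Nguyen (8 terms) before Farouk (7 terms).
Halvorsen and Nguyen are each not a Privy Counsellor, so the next rule applies.
Among Halvorsen and Nguyen, alphabetically by surname: Halvorsen before Nguyen.
Baptiste, Petrov and Vasquez all have terms served 5 terms, so the next rule applies.
Baptiste, Petrov and Vasquez are each not a Privy Counsellor, so the next rule applies.
Among Baptiste, Petrov and Vasquez, alphabetically by surname: Baptiste before Petrov before Vasquez.
Full order: Moreau, Halvorsen, Nguyen, Farouk, Baptiste, Petrov, Vasquez.

Moreau, Halvorsen, Nguyen, Farouk, Baptiste, Petrov, Vasquez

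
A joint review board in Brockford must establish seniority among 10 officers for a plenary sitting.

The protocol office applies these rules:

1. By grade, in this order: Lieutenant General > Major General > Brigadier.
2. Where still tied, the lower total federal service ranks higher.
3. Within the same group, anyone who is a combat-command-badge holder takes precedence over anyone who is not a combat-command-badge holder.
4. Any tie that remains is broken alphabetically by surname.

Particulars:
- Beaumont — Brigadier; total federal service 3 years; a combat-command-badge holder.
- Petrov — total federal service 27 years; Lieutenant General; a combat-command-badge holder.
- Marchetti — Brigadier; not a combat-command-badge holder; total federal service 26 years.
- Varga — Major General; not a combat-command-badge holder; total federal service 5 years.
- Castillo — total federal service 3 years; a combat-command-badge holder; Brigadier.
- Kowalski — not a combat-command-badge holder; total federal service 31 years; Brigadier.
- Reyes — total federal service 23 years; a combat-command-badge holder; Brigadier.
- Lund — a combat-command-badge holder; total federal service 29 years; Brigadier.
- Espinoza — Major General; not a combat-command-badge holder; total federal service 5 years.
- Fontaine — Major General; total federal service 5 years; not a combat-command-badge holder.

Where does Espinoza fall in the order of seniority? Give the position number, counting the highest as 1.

By grade: Petrov (Lieutenant General); then Espinoza, Fontaine and Varga (Major General); then Beaumont, Castillo, Reyes, Marchetti, Lund and Kowalski (Brigadier).
Espinoza, Fontaine and Varga all have total federal service 5 years, so the next rule applies.
Espinoza, Fontaine and Varga are each not a combat-command-badge holder, so the next rule applies.
Among Espinoza, Fontaine and Varga, alphabetically by surname: Espinoza before Fontaine before Varga.
Among Beaumont, Castillo, Reyes, Marchetti, Lund and Kowalski, by total federal service (lower first): Beaumont and Castillo (3 years) before Reyes (23 years) before Marchetti (26 years) before Lund (29 years) before Kowalski (31 years).
Beaumont and Castillo are each a combat-command-badge holder, so the next rule applies.
Among Beaumont and Castillo, alphabetically by surname: Beaumont before Castillo.
Order: Petrov, Espinoza, Fontaine, Varga, Beaumont, Castillo, Reyes, Marchetti, Lund, Kowalski. So position 2.

2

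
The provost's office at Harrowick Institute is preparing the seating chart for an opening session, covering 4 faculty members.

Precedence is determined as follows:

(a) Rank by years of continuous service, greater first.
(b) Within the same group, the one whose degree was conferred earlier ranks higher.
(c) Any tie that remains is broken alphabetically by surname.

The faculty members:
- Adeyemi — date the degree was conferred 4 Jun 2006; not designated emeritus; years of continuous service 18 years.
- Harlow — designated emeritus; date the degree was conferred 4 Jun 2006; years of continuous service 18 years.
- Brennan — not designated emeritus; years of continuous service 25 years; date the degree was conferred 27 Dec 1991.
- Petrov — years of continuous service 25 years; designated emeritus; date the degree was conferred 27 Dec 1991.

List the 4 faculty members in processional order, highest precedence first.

Brennan, Petrov, Adeyemi, Harlow

By years of continuous service (higher first): Brennan and Petrov (both 25 years); then Adeyemi and Harlow (both 18 years).
Brennan and Petrov both have date the degree was conferred 27 Dec 1991, so the next rule applies.
Among Brennan and Petrov, alphabetically by surname: Brennan before Petrov.
Adeyemi and Harlow both have date the degree was conferred 4 Jun 2006, so the next rule applies.
Among Adeyemi and Harlow, alphabetically by surname: Adeyemi before Harlow.
Full order: Brennan, Petrov, Adeyemi, Harlow.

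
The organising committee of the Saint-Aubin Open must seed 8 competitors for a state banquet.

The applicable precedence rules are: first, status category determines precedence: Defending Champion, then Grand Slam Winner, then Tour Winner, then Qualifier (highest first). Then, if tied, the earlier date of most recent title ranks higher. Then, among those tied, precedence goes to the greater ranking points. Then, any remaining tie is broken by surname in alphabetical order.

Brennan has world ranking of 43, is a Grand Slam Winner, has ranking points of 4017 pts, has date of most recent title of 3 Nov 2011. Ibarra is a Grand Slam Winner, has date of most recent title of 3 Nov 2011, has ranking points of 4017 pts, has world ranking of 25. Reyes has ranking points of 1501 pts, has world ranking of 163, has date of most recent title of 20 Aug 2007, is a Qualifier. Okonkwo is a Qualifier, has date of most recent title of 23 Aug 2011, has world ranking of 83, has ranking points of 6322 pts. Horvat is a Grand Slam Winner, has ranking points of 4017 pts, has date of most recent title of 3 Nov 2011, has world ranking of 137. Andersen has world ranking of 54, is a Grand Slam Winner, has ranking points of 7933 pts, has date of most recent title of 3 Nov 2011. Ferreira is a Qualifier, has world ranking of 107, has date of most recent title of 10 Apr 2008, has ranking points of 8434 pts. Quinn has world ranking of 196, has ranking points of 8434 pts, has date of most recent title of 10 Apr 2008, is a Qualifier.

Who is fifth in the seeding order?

By status category: Andersen, Brennan, Horvat and Ibarra (Grand Slam Winner); then Reyes, Ferreira, Quinn and Okonkwo (Qualifier).
Andersen, Brennan, Horvat and Ibarra all have date of most recent title 3 Nov 2011, so the next rule applies.
Among Andersen, Brennan, Horvat and Ibarra, by ranking points (higher first): Andersen (7933 pts) before Brennan, Horvat and Ibarra (4017 pts).
Among Brennan, Horvat and Ibarra, alphabetically by surname: Brennan before Horvat before Ibarra.
Among Reyes, Ferreira, Quinn and Okonkwo, by date of most recent title (earlier first): Reyes (20 Aug 2007) before Ferreira and Quinn (10 Apr 2008) before Okonkwo (23 Aug 2011).
Ferreira and Quinn both have ranking points 8434 pts, so the next rule applies.
Among Ferreira and Quinn, alphabetically by surname: Ferreira before Quinn.
Order: Andersen, Brennan, Horvat, Ibarra, Reyes, Ferreira, Quinn, Okonkwo.

Reyes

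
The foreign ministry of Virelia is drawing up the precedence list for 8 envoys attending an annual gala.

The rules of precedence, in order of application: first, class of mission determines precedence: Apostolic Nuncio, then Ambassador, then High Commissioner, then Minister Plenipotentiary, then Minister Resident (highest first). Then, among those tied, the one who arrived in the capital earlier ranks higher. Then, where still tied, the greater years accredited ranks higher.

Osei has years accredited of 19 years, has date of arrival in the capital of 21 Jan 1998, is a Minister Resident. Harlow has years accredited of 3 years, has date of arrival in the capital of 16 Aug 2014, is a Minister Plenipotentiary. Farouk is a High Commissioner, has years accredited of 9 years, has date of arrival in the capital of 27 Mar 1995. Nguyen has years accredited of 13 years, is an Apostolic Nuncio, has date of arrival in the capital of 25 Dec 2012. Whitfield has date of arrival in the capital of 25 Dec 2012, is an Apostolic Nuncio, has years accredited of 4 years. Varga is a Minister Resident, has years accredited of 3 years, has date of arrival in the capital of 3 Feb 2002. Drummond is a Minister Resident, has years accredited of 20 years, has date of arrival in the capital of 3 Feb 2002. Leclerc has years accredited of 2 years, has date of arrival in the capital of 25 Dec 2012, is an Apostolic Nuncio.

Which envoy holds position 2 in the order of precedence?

Whitfield

By class of mission: Nguyen, Whitfield and Leclerc (Apostolic Nuncio); then Farouk (High Commissioner); then Harlow (Minister Plenipotentiary); then Osei, Drummond and Varga (Minister Resident).
Nguyen, Whitfield and Leclerc all have date of arrival in the capital 25 Dec 2012, so the next rule applies.
Among Nguyen, Whitfield and Leclerc, by years accredited (higher first): Nguyen (13 years) before Whitfield (4 years) before Leclerc (2 years).
Among Osei, Drummond and Varga, by date of arrival in the capital (earlier first): Osei (21 Jan 1998) before Drummond and Varga (3 Feb 2002).
Among Drummond and Varga, by years accredited (higher first): Drummond (20 years) before Varga (3 years).
Order: Nguyen, Whitfield, Leclerc, Farouk, Harlow, Osei, Drummond, Varga.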